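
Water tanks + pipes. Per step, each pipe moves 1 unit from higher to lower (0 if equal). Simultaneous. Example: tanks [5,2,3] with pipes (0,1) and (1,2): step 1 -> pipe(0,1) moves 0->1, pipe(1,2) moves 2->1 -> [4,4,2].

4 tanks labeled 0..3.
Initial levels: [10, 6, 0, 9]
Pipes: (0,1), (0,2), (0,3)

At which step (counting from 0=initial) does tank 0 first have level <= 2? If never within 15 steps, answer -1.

Step 1: flows [0->1,0->2,0->3] -> levels [7 7 1 10]
Step 2: flows [0=1,0->2,3->0] -> levels [7 7 2 9]
Step 3: flows [0=1,0->2,3->0] -> levels [7 7 3 8]
Step 4: flows [0=1,0->2,3->0] -> levels [7 7 4 7]
Step 5: flows [0=1,0->2,0=3] -> levels [6 7 5 7]
Step 6: flows [1->0,0->2,3->0] -> levels [7 6 6 6]
Step 7: flows [0->1,0->2,0->3] -> levels [4 7 7 7]
Step 8: flows [1->0,2->0,3->0] -> levels [7 6 6 6]
  -> period-2 cycle (repeats step 6); tank 0 never drops to <=2
Tank 0 never reaches <=2 within 15 steps

Answer: -1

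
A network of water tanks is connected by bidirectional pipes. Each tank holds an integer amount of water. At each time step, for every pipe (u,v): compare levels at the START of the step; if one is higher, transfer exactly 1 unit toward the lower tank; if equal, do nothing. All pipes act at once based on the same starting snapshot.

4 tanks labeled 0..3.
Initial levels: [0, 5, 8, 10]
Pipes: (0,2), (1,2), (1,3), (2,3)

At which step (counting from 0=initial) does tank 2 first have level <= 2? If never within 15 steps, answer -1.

Step 1: flows [2->0,2->1,3->1,3->2] -> levels [1 7 7 8]
Step 2: flows [2->0,1=2,3->1,3->2] -> levels [2 8 7 6]
Step 3: flows [2->0,1->2,1->3,2->3] -> levels [3 6 6 8]
Step 4: flows [2->0,1=2,3->1,3->2] -> levels [4 7 6 6]
Step 5: flows [2->0,1->2,1->3,2=3] -> levels [5 5 6 7]
Step 6: flows [2->0,2->1,3->1,3->2] -> levels [6 7 5 5]
Step 7: flows [0->2,1->2,1->3,2=3] -> levels [5 5 7 6]
Step 8: flows [2->0,2->1,3->1,2->3] -> levels [6 7 4 6]
Step 9: flows [0->2,1->2,1->3,3->2] -> levels [5 5 7 6]
  -> period-2 cycle (repeats step 7); tank 2 never drops to <=2
Tank 2 never reaches <=2 within 15 steps

Answer: -1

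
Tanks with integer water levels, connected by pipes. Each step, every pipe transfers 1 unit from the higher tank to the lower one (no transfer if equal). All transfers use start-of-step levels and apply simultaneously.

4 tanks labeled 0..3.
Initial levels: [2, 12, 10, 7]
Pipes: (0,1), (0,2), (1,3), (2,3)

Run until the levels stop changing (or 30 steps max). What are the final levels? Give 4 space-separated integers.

Answer: 8 7 7 9

Derivation:
Step 1: flows [1->0,2->0,1->3,2->3] -> levels [4 10 8 9]
Step 2: flows [1->0,2->0,1->3,3->2] -> levels [6 8 8 9]
Step 3: flows [1->0,2->0,3->1,3->2] -> levels [8 8 8 7]
Step 4: flows [0=1,0=2,1->3,2->3] -> levels [8 7 7 9]
Step 5: flows [0->1,0->2,3->1,3->2] -> levels [6 9 9 7]
Step 6: flows [1->0,2->0,1->3,2->3] -> levels [8 7 7 9]
  -> period-2 cycle: step 6 state = step 4 state; never stabilizes
  -> state at step 30: (30-4) mod 2 = 0, same as step 4 -> [8 7 7 9]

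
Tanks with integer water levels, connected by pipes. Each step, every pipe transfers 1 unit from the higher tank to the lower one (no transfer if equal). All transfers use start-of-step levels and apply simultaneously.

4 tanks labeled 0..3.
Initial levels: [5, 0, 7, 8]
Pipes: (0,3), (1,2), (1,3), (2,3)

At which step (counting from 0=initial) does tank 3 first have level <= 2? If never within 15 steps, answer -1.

Step 1: flows [3->0,2->1,3->1,3->2] -> levels [6 2 7 5]
Step 2: flows [0->3,2->1,3->1,2->3] -> levels [5 4 5 6]
Step 3: flows [3->0,2->1,3->1,3->2] -> levels [6 6 5 3]
Step 4: flows [0->3,1->2,1->3,2->3] -> levels [5 4 5 6]
  -> period-2 cycle (repeats step 2); tank 3 never drops to <=2
Tank 3 never reaches <=2 within 15 steps

Answer: -1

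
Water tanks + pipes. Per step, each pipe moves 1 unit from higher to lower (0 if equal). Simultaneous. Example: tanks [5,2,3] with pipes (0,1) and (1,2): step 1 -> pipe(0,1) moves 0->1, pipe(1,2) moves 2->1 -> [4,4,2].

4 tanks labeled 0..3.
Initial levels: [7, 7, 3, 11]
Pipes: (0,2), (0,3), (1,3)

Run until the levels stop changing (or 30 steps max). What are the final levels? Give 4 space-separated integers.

Step 1: flows [0->2,3->0,3->1] -> levels [7 8 4 9]
Step 2: flows [0->2,3->0,3->1] -> levels [7 9 5 7]
Step 3: flows [0->2,0=3,1->3] -> levels [6 8 6 8]
Step 4: flows [0=2,3->0,1=3] -> levels [7 8 6 7]
Step 5: flows [0->2,0=3,1->3] -> levels [6 7 7 8]
Step 6: flows [2->0,3->0,3->1] -> levels [8 8 6 6]
Step 7: flows [0->2,0->3,1->3] -> levels [6 7 7 8]
  -> period-2 cycle: step 7 state = step 5 state; never stabilizes
  -> state at step 30: (30-5) mod 2 = 1, same as step 6 -> [8 8 6 6]

Answer: 8 8 6 6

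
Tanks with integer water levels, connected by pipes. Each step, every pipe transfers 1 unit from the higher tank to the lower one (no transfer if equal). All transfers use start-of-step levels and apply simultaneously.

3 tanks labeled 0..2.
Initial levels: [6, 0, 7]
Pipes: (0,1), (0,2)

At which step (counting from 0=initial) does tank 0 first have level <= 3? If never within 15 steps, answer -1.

Answer: 6

Derivation:
Step 1: flows [0->1,2->0] -> levels [6 1 6]
Step 2: flows [0->1,0=2] -> levels [5 2 6]
Step 3: flows [0->1,2->0] -> levels [5 3 5]
Step 4: flows [0->1,0=2] -> levels [4 4 5]
Step 5: flows [0=1,2->0] -> levels [5 4 4]
Step 6: flows [0->1,0->2] -> levels [3 5 5]
Tank 0 first reaches <=3 at step 6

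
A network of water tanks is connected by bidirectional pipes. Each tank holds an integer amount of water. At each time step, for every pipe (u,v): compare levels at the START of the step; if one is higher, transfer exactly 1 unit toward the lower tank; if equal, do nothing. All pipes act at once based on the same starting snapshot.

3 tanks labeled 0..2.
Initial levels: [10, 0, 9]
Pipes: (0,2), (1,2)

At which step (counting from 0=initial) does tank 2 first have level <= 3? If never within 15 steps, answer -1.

Answer: -1

Derivation:
Step 1: flows [0->2,2->1] -> levels [9 1 9]
Step 2: flows [0=2,2->1] -> levels [9 2 8]
Step 3: flows [0->2,2->1] -> levels [8 3 8]
Step 4: flows [0=2,2->1] -> levels [8 4 7]
Step 5: flows [0->2,2->1] -> levels [7 5 7]
Step 6: flows [0=2,2->1] -> levels [7 6 6]
Step 7: flows [0->2,1=2] -> levels [6 6 7]
Step 8: flows [2->0,2->1] -> levels [7 7 5]
Step 9: flows [0->2,1->2] -> levels [6 6 7]
  -> period-2 cycle (repeats step 7); tank 2 never drops to <=3
Tank 2 never reaches <=3 within 15 steps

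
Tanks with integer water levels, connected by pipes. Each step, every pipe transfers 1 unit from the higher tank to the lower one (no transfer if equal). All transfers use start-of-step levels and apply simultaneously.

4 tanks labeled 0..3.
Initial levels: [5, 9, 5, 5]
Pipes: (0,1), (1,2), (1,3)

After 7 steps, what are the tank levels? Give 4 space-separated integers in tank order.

Answer: 6 6 6 6

Derivation:
Step 1: flows [1->0,1->2,1->3] -> levels [6 6 6 6]
Step 2: flows [0=1,1=2,1=3] -> levels [6 6 6 6]
  -> stable; steps 3..7 unchanged -> [6 6 6 6]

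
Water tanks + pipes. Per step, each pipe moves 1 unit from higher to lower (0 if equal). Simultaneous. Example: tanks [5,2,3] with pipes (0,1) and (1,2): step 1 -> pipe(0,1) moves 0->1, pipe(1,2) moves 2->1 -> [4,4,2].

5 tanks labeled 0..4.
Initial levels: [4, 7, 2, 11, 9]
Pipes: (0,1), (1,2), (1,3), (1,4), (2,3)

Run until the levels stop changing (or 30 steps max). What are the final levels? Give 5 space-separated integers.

Step 1: flows [1->0,1->2,3->1,4->1,3->2] -> levels [5 7 4 9 8]
Step 2: flows [1->0,1->2,3->1,4->1,3->2] -> levels [6 7 6 7 7]
Step 3: flows [1->0,1->2,1=3,1=4,3->2] -> levels [7 5 8 6 7]
Step 4: flows [0->1,2->1,3->1,4->1,2->3] -> levels [6 9 6 6 6]
Step 5: flows [1->0,1->2,1->3,1->4,2=3] -> levels [7 5 7 7 7]
Step 6: flows [0->1,2->1,3->1,4->1,2=3] -> levels [6 9 6 6 6]
  -> period-2 cycle: step 6 state = step 4 state; never stabilizes
  -> state at step 30: (30-4) mod 2 = 0, same as step 4 -> [6 9 6 6 6]

Answer: 6 9 6 6 6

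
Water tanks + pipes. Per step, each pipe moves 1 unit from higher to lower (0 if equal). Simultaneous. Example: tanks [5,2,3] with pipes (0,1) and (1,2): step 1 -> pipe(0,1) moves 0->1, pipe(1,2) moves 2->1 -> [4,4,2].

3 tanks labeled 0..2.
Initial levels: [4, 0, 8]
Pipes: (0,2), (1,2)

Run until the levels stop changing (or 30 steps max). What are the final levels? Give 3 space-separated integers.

Step 1: flows [2->0,2->1] -> levels [5 1 6]
Step 2: flows [2->0,2->1] -> levels [6 2 4]
Step 3: flows [0->2,2->1] -> levels [5 3 4]
Step 4: flows [0->2,2->1] -> levels [4 4 4]
Step 5: flows [0=2,1=2] -> levels [4 4 4]
  -> stable (no change)

Answer: 4 4 4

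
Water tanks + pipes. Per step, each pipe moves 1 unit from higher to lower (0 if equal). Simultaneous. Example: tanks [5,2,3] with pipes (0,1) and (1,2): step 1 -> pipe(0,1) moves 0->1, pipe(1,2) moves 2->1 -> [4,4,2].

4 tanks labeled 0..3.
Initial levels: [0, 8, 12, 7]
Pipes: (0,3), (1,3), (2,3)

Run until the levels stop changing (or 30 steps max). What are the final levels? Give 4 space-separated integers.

Answer: 6 8 8 5

Derivation:
Step 1: flows [3->0,1->3,2->3] -> levels [1 7 11 8]
Step 2: flows [3->0,3->1,2->3] -> levels [2 8 10 7]
Step 3: flows [3->0,1->3,2->3] -> levels [3 7 9 8]
Step 4: flows [3->0,3->1,2->3] -> levels [4 8 8 7]
Step 5: flows [3->0,1->3,2->3] -> levels [5 7 7 8]
Step 6: flows [3->0,3->1,3->2] -> levels [6 8 8 5]
Step 7: flows [0->3,1->3,2->3] -> levels [5 7 7 8]
  -> period-2 cycle: step 7 state = step 5 state; never stabilizes
  -> state at step 30: (30-5) mod 2 = 1, same as step 6 -> [6 8 8 5]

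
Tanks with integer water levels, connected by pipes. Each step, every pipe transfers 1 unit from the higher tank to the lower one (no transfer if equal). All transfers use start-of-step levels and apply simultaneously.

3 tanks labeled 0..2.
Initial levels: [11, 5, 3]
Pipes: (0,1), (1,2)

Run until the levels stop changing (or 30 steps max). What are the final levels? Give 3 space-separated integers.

Step 1: flows [0->1,1->2] -> levels [10 5 4]
Step 2: flows [0->1,1->2] -> levels [9 5 5]
Step 3: flows [0->1,1=2] -> levels [8 6 5]
Step 4: flows [0->1,1->2] -> levels [7 6 6]
Step 5: flows [0->1,1=2] -> levels [6 7 6]
Step 6: flows [1->0,1->2] -> levels [7 5 7]
Step 7: flows [0->1,2->1] -> levels [6 7 6]
  -> period-2 cycle: step 7 state = step 5 state; never stabilizes
  -> state at step 30: (30-5) mod 2 = 1, same as step 6 -> [7 5 7]

Answer: 7 5 7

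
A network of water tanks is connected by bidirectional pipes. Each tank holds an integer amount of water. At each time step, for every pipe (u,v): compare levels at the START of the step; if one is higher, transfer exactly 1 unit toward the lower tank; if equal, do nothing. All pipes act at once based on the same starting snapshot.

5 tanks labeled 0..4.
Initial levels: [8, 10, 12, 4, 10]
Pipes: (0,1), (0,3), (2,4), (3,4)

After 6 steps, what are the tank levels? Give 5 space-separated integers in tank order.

Answer: 9 8 9 8 10

Derivation:
Step 1: flows [1->0,0->3,2->4,4->3] -> levels [8 9 11 6 10]
Step 2: flows [1->0,0->3,2->4,4->3] -> levels [8 8 10 8 10]
Step 3: flows [0=1,0=3,2=4,4->3] -> levels [8 8 10 9 9]
Step 4: flows [0=1,3->0,2->4,3=4] -> levels [9 8 9 8 10]
Step 5: flows [0->1,0->3,4->2,4->3] -> levels [7 9 10 10 8]
Step 6: flows [1->0,3->0,2->4,3->4] -> levels [9 8 9 8 10]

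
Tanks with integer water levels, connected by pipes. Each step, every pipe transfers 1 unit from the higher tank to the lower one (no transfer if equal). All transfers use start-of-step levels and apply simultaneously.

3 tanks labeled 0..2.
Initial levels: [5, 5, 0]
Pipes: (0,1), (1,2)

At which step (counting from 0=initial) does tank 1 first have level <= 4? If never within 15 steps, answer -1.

Step 1: flows [0=1,1->2] -> levels [5 4 1]
Tank 1 first reaches <=4 at step 1

Answer: 1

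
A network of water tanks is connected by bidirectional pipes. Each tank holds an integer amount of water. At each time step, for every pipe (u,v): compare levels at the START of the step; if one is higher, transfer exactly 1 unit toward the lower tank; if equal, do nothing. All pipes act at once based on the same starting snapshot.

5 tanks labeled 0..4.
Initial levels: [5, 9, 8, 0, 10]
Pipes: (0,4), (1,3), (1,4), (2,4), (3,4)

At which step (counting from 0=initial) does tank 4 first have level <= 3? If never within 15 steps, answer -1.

Answer: -1

Derivation:
Step 1: flows [4->0,1->3,4->1,4->2,4->3] -> levels [6 9 9 2 6]
Step 2: flows [0=4,1->3,1->4,2->4,4->3] -> levels [6 7 8 4 7]
Step 3: flows [4->0,1->3,1=4,2->4,4->3] -> levels [7 6 7 6 6]
Step 4: flows [0->4,1=3,1=4,2->4,3=4] -> levels [6 6 6 6 8]
Step 5: flows [4->0,1=3,4->1,4->2,4->3] -> levels [7 7 7 7 4]
Step 6: flows [0->4,1=3,1->4,2->4,3->4] -> levels [6 6 6 6 8]
  -> period-2 cycle (repeats step 4); tank 4 never drops to <=3
Tank 4 never reaches <=3 within 15 steps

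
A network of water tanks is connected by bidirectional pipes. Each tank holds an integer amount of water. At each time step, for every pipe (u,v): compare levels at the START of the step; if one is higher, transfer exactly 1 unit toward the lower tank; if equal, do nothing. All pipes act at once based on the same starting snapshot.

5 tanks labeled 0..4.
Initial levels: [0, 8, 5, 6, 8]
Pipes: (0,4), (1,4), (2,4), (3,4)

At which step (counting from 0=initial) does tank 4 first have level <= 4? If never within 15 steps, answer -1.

Step 1: flows [4->0,1=4,4->2,4->3] -> levels [1 8 6 7 5]
Step 2: flows [4->0,1->4,2->4,3->4] -> levels [2 7 5 6 7]
Step 3: flows [4->0,1=4,4->2,4->3] -> levels [3 7 6 7 4]
Tank 4 first reaches <=4 at step 3

Answer: 3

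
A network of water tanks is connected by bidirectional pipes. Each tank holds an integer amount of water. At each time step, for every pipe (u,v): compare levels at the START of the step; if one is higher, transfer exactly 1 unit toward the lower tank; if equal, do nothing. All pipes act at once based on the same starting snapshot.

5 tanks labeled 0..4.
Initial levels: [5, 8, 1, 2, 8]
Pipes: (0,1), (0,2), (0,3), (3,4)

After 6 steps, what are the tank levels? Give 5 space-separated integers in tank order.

Answer: 4 5 5 6 4

Derivation:
Step 1: flows [1->0,0->2,0->3,4->3] -> levels [4 7 2 4 7]
Step 2: flows [1->0,0->2,0=3,4->3] -> levels [4 6 3 5 6]
Step 3: flows [1->0,0->2,3->0,4->3] -> levels [5 5 4 5 5]
Step 4: flows [0=1,0->2,0=3,3=4] -> levels [4 5 5 5 5]
Step 5: flows [1->0,2->0,3->0,3=4] -> levels [7 4 4 4 5]
Step 6: flows [0->1,0->2,0->3,4->3] -> levels [4 5 5 6 4]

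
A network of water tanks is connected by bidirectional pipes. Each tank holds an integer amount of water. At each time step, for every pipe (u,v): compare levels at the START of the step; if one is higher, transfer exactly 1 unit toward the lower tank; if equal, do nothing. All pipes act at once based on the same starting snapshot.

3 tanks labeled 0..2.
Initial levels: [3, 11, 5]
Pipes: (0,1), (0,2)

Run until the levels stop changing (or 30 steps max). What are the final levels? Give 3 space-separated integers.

Step 1: flows [1->0,2->0] -> levels [5 10 4]
Step 2: flows [1->0,0->2] -> levels [5 9 5]
Step 3: flows [1->0,0=2] -> levels [6 8 5]
Step 4: flows [1->0,0->2] -> levels [6 7 6]
Step 5: flows [1->0,0=2] -> levels [7 6 6]
Step 6: flows [0->1,0->2] -> levels [5 7 7]
Step 7: flows [1->0,2->0] -> levels [7 6 6]
  -> period-2 cycle: step 7 state = step 5 state; never stabilizes
  -> state at step 30: (30-5) mod 2 = 1, same as step 6 -> [5 7 7]

Answer: 5 7 7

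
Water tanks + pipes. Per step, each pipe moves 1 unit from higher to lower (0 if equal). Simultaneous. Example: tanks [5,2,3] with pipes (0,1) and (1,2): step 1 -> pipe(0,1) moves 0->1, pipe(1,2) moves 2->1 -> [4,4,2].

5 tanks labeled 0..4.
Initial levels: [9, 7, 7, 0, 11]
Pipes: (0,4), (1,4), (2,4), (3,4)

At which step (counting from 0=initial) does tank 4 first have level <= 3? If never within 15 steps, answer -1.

Answer: -1

Derivation:
Step 1: flows [4->0,4->1,4->2,4->3] -> levels [10 8 8 1 7]
Step 2: flows [0->4,1->4,2->4,4->3] -> levels [9 7 7 2 9]
Step 3: flows [0=4,4->1,4->2,4->3] -> levels [9 8 8 3 6]
Step 4: flows [0->4,1->4,2->4,4->3] -> levels [8 7 7 4 8]
Step 5: flows [0=4,4->1,4->2,4->3] -> levels [8 8 8 5 5]
Step 6: flows [0->4,1->4,2->4,3=4] -> levels [7 7 7 5 8]
Step 7: flows [4->0,4->1,4->2,4->3] -> levels [8 8 8 6 4]
Step 8: flows [0->4,1->4,2->4,3->4] -> levels [7 7 7 5 8]
  -> period-2 cycle (repeats step 6); tank 4 never drops to <=3
Tank 4 never reaches <=3 within 15 steps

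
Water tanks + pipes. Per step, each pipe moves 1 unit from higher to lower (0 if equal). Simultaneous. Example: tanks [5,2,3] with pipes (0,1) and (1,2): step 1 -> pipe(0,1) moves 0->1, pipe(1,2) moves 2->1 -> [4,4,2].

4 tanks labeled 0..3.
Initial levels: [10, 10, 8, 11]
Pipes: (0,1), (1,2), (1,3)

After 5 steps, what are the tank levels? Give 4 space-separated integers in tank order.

Answer: 9 12 9 9

Derivation:
Step 1: flows [0=1,1->2,3->1] -> levels [10 10 9 10]
Step 2: flows [0=1,1->2,1=3] -> levels [10 9 10 10]
Step 3: flows [0->1,2->1,3->1] -> levels [9 12 9 9]
Step 4: flows [1->0,1->2,1->3] -> levels [10 9 10 10]
  -> period-2 cycle: step 4 state = step 2 state
  -> state at step 5: (5-2) mod 2 = 1, same as step 3 -> [9 12 9 9]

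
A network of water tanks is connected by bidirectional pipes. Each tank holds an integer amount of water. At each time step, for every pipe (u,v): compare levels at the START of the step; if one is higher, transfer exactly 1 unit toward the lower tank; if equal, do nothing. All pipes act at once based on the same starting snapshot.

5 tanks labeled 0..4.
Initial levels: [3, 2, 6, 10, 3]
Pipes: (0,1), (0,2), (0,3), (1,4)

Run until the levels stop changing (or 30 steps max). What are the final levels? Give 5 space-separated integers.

Answer: 7 4 4 4 5

Derivation:
Step 1: flows [0->1,2->0,3->0,4->1] -> levels [4 4 5 9 2]
Step 2: flows [0=1,2->0,3->0,1->4] -> levels [6 3 4 8 3]
Step 3: flows [0->1,0->2,3->0,1=4] -> levels [5 4 5 7 3]
Step 4: flows [0->1,0=2,3->0,1->4] -> levels [5 4 5 6 4]
Step 5: flows [0->1,0=2,3->0,1=4] -> levels [5 5 5 5 4]
Step 6: flows [0=1,0=2,0=3,1->4] -> levels [5 4 5 5 5]
Step 7: flows [0->1,0=2,0=3,4->1] -> levels [4 6 5 5 4]
Step 8: flows [1->0,2->0,3->0,1->4] -> levels [7 4 4 4 5]
Step 9: flows [0->1,0->2,0->3,4->1] -> levels [4 6 5 5 4]
  -> period-2 cycle: step 9 state = step 7 state; never stabilizes
  -> state at step 30: (30-7) mod 2 = 1, same as step 8 -> [7 4 4 4 5]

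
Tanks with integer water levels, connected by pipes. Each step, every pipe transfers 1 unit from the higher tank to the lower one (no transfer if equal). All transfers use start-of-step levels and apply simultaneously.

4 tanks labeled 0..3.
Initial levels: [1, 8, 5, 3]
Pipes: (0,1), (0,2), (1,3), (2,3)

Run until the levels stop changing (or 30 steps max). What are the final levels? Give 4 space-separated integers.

Answer: 6 3 3 5

Derivation:
Step 1: flows [1->0,2->0,1->3,2->3] -> levels [3 6 3 5]
Step 2: flows [1->0,0=2,1->3,3->2] -> levels [4 4 4 5]
Step 3: flows [0=1,0=2,3->1,3->2] -> levels [4 5 5 3]
Step 4: flows [1->0,2->0,1->3,2->3] -> levels [6 3 3 5]
Step 5: flows [0->1,0->2,3->1,3->2] -> levels [4 5 5 3]
  -> period-2 cycle: step 5 state = step 3 state; never stabilizes
  -> state at step 30: (30-3) mod 2 = 1, same as step 4 -> [6 3 3 5]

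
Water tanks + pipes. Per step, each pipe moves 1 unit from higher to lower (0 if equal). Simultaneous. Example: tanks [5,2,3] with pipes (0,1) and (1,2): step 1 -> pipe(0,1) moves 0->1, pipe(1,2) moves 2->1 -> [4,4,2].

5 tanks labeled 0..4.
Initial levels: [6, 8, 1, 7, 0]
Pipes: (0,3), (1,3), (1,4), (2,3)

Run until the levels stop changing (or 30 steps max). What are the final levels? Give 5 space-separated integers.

Step 1: flows [3->0,1->3,1->4,3->2] -> levels [7 6 2 6 1]
Step 2: flows [0->3,1=3,1->4,3->2] -> levels [6 5 3 6 2]
Step 3: flows [0=3,3->1,1->4,3->2] -> levels [6 5 4 4 3]
Step 4: flows [0->3,1->3,1->4,2=3] -> levels [5 3 4 6 4]
Step 5: flows [3->0,3->1,4->1,3->2] -> levels [6 5 5 3 3]
Step 6: flows [0->3,1->3,1->4,2->3] -> levels [5 3 4 6 4]
  -> period-2 cycle: step 6 state = step 4 state; never stabilizes
  -> state at step 30: (30-4) mod 2 = 0, same as step 4 -> [5 3 4 6 4]

Answer: 5 3 4 6 4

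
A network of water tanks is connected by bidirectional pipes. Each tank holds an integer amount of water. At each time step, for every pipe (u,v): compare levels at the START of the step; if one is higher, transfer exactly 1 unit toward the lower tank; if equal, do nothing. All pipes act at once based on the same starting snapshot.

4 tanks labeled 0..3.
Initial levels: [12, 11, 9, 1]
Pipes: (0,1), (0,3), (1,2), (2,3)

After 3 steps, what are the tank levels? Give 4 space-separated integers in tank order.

Step 1: flows [0->1,0->3,1->2,2->3] -> levels [10 11 9 3]
Step 2: flows [1->0,0->3,1->2,2->3] -> levels [10 9 9 5]
Step 3: flows [0->1,0->3,1=2,2->3] -> levels [8 10 8 7]

Answer: 8 10 8 7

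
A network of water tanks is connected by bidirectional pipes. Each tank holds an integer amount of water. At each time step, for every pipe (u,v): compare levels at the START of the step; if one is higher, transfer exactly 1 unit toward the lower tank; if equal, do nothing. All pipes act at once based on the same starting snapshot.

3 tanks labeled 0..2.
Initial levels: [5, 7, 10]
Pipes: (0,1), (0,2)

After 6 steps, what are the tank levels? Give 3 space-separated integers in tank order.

Answer: 6 8 8

Derivation:
Step 1: flows [1->0,2->0] -> levels [7 6 9]
Step 2: flows [0->1,2->0] -> levels [7 7 8]
Step 3: flows [0=1,2->0] -> levels [8 7 7]
Step 4: flows [0->1,0->2] -> levels [6 8 8]
Step 5: flows [1->0,2->0] -> levels [8 7 7]
  -> period-2 cycle: step 5 state = step 3 state
  -> state at step 6: (6-3) mod 2 = 1, same as step 4 -> [6 8 8]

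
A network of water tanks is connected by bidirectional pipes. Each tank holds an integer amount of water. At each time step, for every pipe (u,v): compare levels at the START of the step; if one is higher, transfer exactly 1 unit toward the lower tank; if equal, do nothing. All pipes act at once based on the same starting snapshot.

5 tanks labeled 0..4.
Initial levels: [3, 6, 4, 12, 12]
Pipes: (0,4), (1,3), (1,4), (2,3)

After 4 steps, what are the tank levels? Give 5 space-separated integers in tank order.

Step 1: flows [4->0,3->1,4->1,3->2] -> levels [4 8 5 10 10]
Step 2: flows [4->0,3->1,4->1,3->2] -> levels [5 10 6 8 8]
Step 3: flows [4->0,1->3,1->4,3->2] -> levels [6 8 7 8 8]
Step 4: flows [4->0,1=3,1=4,3->2] -> levels [7 8 8 7 7]

Answer: 7 8 8 7 7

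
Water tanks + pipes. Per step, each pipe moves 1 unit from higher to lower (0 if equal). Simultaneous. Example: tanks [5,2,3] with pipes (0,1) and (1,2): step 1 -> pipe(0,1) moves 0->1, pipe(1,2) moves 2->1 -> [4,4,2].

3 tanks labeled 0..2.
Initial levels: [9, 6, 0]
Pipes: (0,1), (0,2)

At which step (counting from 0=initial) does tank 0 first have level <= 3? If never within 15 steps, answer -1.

Step 1: flows [0->1,0->2] -> levels [7 7 1]
Step 2: flows [0=1,0->2] -> levels [6 7 2]
Step 3: flows [1->0,0->2] -> levels [6 6 3]
Step 4: flows [0=1,0->2] -> levels [5 6 4]
Step 5: flows [1->0,0->2] -> levels [5 5 5]
Step 6: flows [0=1,0=2] -> levels [5 5 5]
  -> stable; tank 0 stays at 5 > 3
Tank 0 never reaches <=3 within 15 steps

Answer: -1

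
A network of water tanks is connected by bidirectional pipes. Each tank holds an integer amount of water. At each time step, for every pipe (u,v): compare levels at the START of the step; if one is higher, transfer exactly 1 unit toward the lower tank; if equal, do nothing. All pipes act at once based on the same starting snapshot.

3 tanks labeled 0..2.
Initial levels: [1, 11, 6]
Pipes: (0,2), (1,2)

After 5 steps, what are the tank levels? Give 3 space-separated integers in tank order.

Step 1: flows [2->0,1->2] -> levels [2 10 6]
Step 2: flows [2->0,1->2] -> levels [3 9 6]
Step 3: flows [2->0,1->2] -> levels [4 8 6]
Step 4: flows [2->0,1->2] -> levels [5 7 6]
Step 5: flows [2->0,1->2] -> levels [6 6 6]

Answer: 6 6 6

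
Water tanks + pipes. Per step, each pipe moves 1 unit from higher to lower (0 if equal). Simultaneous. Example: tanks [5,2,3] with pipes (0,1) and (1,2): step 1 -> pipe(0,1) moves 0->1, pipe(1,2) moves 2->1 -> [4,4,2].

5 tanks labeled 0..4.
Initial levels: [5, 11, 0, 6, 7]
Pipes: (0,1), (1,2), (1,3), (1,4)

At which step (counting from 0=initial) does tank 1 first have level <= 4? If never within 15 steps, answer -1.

Answer: 4

Derivation:
Step 1: flows [1->0,1->2,1->3,1->4] -> levels [6 7 1 7 8]
Step 2: flows [1->0,1->2,1=3,4->1] -> levels [7 6 2 7 7]
Step 3: flows [0->1,1->2,3->1,4->1] -> levels [6 8 3 6 6]
Step 4: flows [1->0,1->2,1->3,1->4] -> levels [7 4 4 7 7]
Tank 1 first reaches <=4 at step 4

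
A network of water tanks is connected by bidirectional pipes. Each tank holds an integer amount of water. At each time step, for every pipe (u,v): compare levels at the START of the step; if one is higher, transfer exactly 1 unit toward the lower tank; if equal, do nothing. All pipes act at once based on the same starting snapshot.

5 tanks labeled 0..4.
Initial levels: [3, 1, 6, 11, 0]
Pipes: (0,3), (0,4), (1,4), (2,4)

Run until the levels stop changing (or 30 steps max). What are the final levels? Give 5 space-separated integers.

Answer: 6 4 4 5 2

Derivation:
Step 1: flows [3->0,0->4,1->4,2->4] -> levels [3 0 5 10 3]
Step 2: flows [3->0,0=4,4->1,2->4] -> levels [4 1 4 9 3]
Step 3: flows [3->0,0->4,4->1,2->4] -> levels [4 2 3 8 4]
Step 4: flows [3->0,0=4,4->1,4->2] -> levels [5 3 4 7 2]
Step 5: flows [3->0,0->4,1->4,2->4] -> levels [5 2 3 6 5]
Step 6: flows [3->0,0=4,4->1,4->2] -> levels [6 3 4 5 3]
Step 7: flows [0->3,0->4,1=4,2->4] -> levels [4 3 3 6 5]
Step 8: flows [3->0,4->0,4->1,4->2] -> levels [6 4 4 5 2]
Step 9: flows [0->3,0->4,1->4,2->4] -> levels [4 3 3 6 5]
  -> period-2 cycle: step 9 state = step 7 state; never stabilizes
  -> state at step 30: (30-7) mod 2 = 1, same as step 8 -> [6 4 4 5 2]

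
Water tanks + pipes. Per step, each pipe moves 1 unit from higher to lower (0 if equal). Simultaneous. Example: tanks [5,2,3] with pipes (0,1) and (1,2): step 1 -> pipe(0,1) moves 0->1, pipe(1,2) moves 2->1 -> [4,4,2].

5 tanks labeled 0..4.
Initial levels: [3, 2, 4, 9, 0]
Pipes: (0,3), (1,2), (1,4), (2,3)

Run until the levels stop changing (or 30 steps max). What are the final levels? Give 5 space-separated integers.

Step 1: flows [3->0,2->1,1->4,3->2] -> levels [4 2 4 7 1]
Step 2: flows [3->0,2->1,1->4,3->2] -> levels [5 2 4 5 2]
Step 3: flows [0=3,2->1,1=4,3->2] -> levels [5 3 4 4 2]
Step 4: flows [0->3,2->1,1->4,2=3] -> levels [4 3 3 5 3]
Step 5: flows [3->0,1=2,1=4,3->2] -> levels [5 3 4 3 3]
Step 6: flows [0->3,2->1,1=4,2->3] -> levels [4 4 2 5 3]
Step 7: flows [3->0,1->2,1->4,3->2] -> levels [5 2 4 3 4]
Step 8: flows [0->3,2->1,4->1,2->3] -> levels [4 4 2 5 3]
  -> period-2 cycle: step 8 state = step 6 state; never stabilizes
  -> state at step 30: (30-6) mod 2 = 0, same as step 6 -> [4 4 2 5 3]

Answer: 4 4 2 5 3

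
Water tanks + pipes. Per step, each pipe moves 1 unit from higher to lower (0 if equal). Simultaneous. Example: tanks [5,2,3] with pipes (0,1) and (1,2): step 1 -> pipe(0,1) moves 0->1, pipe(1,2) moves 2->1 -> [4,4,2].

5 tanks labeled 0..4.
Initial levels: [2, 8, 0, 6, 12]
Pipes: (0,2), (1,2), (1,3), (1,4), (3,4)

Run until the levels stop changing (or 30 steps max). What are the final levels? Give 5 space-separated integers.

Answer: 4 4 6 7 7

Derivation:
Step 1: flows [0->2,1->2,1->3,4->1,4->3] -> levels [1 7 2 8 10]
Step 2: flows [2->0,1->2,3->1,4->1,4->3] -> levels [2 8 2 8 8]
Step 3: flows [0=2,1->2,1=3,1=4,3=4] -> levels [2 7 3 8 8]
Step 4: flows [2->0,1->2,3->1,4->1,3=4] -> levels [3 8 3 7 7]
Step 5: flows [0=2,1->2,1->3,1->4,3=4] -> levels [3 5 4 8 8]
Step 6: flows [2->0,1->2,3->1,4->1,3=4] -> levels [4 6 4 7 7]
Step 7: flows [0=2,1->2,3->1,4->1,3=4] -> levels [4 7 5 6 6]
Step 8: flows [2->0,1->2,1->3,1->4,3=4] -> levels [5 4 5 7 7]
Step 9: flows [0=2,2->1,3->1,4->1,3=4] -> levels [5 7 4 6 6]
Step 10: flows [0->2,1->2,1->3,1->4,3=4] -> levels [4 4 6 7 7]
Step 11: flows [2->0,2->1,3->1,4->1,3=4] -> levels [5 7 4 6 6]
  -> period-2 cycle: step 11 state = step 9 state; never stabilizes
  -> state at step 30: (30-9) mod 2 = 1, same as step 10 -> [4 4 6 7 7]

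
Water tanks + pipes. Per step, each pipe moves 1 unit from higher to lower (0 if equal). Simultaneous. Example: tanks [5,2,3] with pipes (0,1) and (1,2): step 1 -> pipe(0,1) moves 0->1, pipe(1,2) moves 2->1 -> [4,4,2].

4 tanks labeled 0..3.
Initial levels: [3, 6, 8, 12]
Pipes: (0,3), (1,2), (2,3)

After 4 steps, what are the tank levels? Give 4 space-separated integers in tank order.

Answer: 7 8 7 7

Derivation:
Step 1: flows [3->0,2->1,3->2] -> levels [4 7 8 10]
Step 2: flows [3->0,2->1,3->2] -> levels [5 8 8 8]
Step 3: flows [3->0,1=2,2=3] -> levels [6 8 8 7]
Step 4: flows [3->0,1=2,2->3] -> levels [7 8 7 7]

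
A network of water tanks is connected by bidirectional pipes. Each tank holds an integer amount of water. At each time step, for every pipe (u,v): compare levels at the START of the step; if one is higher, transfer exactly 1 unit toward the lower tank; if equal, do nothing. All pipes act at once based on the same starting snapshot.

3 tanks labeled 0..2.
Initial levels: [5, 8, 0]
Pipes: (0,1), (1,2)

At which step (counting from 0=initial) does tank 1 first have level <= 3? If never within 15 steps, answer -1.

Answer: 6

Derivation:
Step 1: flows [1->0,1->2] -> levels [6 6 1]
Step 2: flows [0=1,1->2] -> levels [6 5 2]
Step 3: flows [0->1,1->2] -> levels [5 5 3]
Step 4: flows [0=1,1->2] -> levels [5 4 4]
Step 5: flows [0->1,1=2] -> levels [4 5 4]
Step 6: flows [1->0,1->2] -> levels [5 3 5]
Tank 1 first reaches <=3 at step 6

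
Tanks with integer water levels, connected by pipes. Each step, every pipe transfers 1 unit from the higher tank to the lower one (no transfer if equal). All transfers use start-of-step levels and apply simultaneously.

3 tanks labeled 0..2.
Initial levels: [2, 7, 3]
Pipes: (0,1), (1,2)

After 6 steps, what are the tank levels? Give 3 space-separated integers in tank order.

Answer: 4 3 5

Derivation:
Step 1: flows [1->0,1->2] -> levels [3 5 4]
Step 2: flows [1->0,1->2] -> levels [4 3 5]
Step 3: flows [0->1,2->1] -> levels [3 5 4]
  -> period-2 cycle: step 3 state = step 1 state
  -> state at step 6: (6-1) mod 2 = 1, same as step 2 -> [4 3 5]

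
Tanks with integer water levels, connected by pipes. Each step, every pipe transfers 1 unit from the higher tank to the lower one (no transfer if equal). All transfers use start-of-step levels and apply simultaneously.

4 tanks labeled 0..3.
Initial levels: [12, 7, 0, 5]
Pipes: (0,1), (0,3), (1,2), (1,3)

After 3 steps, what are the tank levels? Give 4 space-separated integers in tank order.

Step 1: flows [0->1,0->3,1->2,1->3] -> levels [10 6 1 7]
Step 2: flows [0->1,0->3,1->2,3->1] -> levels [8 7 2 7]
Step 3: flows [0->1,0->3,1->2,1=3] -> levels [6 7 3 8]

Answer: 6 7 3 8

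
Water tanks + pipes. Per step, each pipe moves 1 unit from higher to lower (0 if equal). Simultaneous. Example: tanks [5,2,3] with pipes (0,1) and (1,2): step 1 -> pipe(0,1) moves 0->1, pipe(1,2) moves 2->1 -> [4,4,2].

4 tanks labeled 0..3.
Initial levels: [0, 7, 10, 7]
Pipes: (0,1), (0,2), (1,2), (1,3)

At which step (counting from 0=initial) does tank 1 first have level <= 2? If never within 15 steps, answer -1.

Answer: -1

Derivation:
Step 1: flows [1->0,2->0,2->1,1=3] -> levels [2 7 8 7]
Step 2: flows [1->0,2->0,2->1,1=3] -> levels [4 7 6 7]
Step 3: flows [1->0,2->0,1->2,1=3] -> levels [6 5 6 7]
Step 4: flows [0->1,0=2,2->1,3->1] -> levels [5 8 5 6]
Step 5: flows [1->0,0=2,1->2,1->3] -> levels [6 5 6 7]
  -> period-2 cycle (repeats step 3); tank 1 never drops to <=2
Tank 1 never reaches <=2 within 15 steps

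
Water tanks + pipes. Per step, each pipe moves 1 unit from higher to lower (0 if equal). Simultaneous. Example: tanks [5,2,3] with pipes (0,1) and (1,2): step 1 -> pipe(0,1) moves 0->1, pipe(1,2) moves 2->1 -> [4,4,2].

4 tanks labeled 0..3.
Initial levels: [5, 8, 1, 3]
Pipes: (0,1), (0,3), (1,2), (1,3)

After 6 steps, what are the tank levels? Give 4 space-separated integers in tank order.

Step 1: flows [1->0,0->3,1->2,1->3] -> levels [5 5 2 5]
Step 2: flows [0=1,0=3,1->2,1=3] -> levels [5 4 3 5]
Step 3: flows [0->1,0=3,1->2,3->1] -> levels [4 5 4 4]
Step 4: flows [1->0,0=3,1->2,1->3] -> levels [5 2 5 5]
Step 5: flows [0->1,0=3,2->1,3->1] -> levels [4 5 4 4]
  -> period-2 cycle: step 5 state = step 3 state
  -> state at step 6: (6-3) mod 2 = 1, same as step 4 -> [5 2 5 5]

Answer: 5 2 5 5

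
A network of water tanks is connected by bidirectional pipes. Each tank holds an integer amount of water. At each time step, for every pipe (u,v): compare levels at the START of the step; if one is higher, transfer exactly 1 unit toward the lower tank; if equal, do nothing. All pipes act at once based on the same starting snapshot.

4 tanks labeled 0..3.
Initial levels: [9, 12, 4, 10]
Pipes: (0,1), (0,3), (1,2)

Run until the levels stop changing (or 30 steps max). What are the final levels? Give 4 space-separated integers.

Step 1: flows [1->0,3->0,1->2] -> levels [11 10 5 9]
Step 2: flows [0->1,0->3,1->2] -> levels [9 10 6 10]
Step 3: flows [1->0,3->0,1->2] -> levels [11 8 7 9]
Step 4: flows [0->1,0->3,1->2] -> levels [9 8 8 10]
Step 5: flows [0->1,3->0,1=2] -> levels [9 9 8 9]
Step 6: flows [0=1,0=3,1->2] -> levels [9 8 9 9]
Step 7: flows [0->1,0=3,2->1] -> levels [8 10 8 9]
Step 8: flows [1->0,3->0,1->2] -> levels [10 8 9 8]
Step 9: flows [0->1,0->3,2->1] -> levels [8 10 8 9]
  -> period-2 cycle: step 9 state = step 7 state; never stabilizes
  -> state at step 30: (30-7) mod 2 = 1, same as step 8 -> [10 8 9 8]

Answer: 10 8 9 8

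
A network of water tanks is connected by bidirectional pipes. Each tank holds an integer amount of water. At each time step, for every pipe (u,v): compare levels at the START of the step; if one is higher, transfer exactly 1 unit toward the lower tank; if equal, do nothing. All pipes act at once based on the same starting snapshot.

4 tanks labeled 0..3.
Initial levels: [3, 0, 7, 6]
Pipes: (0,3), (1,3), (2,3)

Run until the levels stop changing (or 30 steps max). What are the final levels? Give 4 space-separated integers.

Answer: 5 4 5 2

Derivation:
Step 1: flows [3->0,3->1,2->3] -> levels [4 1 6 5]
Step 2: flows [3->0,3->1,2->3] -> levels [5 2 5 4]
Step 3: flows [0->3,3->1,2->3] -> levels [4 3 4 5]
Step 4: flows [3->0,3->1,3->2] -> levels [5 4 5 2]
Step 5: flows [0->3,1->3,2->3] -> levels [4 3 4 5]
  -> period-2 cycle: step 5 state = step 3 state; never stabilizes
  -> state at step 30: (30-3) mod 2 = 1, same as step 4 -> [5 4 5 2]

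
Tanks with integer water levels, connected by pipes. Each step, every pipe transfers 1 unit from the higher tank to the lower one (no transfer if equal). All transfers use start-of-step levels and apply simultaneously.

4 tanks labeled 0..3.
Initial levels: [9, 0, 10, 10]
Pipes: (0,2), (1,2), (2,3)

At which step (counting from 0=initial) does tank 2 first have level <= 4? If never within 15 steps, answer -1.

Answer: -1

Derivation:
Step 1: flows [2->0,2->1,2=3] -> levels [10 1 8 10]
Step 2: flows [0->2,2->1,3->2] -> levels [9 2 9 9]
Step 3: flows [0=2,2->1,2=3] -> levels [9 3 8 9]
Step 4: flows [0->2,2->1,3->2] -> levels [8 4 9 8]
Step 5: flows [2->0,2->1,2->3] -> levels [9 5 6 9]
Step 6: flows [0->2,2->1,3->2] -> levels [8 6 7 8]
Step 7: flows [0->2,2->1,3->2] -> levels [7 7 8 7]
Step 8: flows [2->0,2->1,2->3] -> levels [8 8 5 8]
Step 9: flows [0->2,1->2,3->2] -> levels [7 7 8 7]
  -> period-2 cycle (repeats step 7); tank 2 never drops to <=4
Tank 2 never reaches <=4 within 15 steps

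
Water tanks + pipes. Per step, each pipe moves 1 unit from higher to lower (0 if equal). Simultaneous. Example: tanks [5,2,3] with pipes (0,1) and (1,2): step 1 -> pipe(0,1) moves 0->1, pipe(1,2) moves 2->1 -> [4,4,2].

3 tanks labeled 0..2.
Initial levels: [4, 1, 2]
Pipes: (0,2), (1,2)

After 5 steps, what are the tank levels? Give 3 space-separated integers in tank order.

Answer: 3 3 1

Derivation:
Step 1: flows [0->2,2->1] -> levels [3 2 2]
Step 2: flows [0->2,1=2] -> levels [2 2 3]
Step 3: flows [2->0,2->1] -> levels [3 3 1]
Step 4: flows [0->2,1->2] -> levels [2 2 3]
  -> period-2 cycle: step 4 state = step 2 state
  -> state at step 5: (5-2) mod 2 = 1, same as step 3 -> [3 3 1]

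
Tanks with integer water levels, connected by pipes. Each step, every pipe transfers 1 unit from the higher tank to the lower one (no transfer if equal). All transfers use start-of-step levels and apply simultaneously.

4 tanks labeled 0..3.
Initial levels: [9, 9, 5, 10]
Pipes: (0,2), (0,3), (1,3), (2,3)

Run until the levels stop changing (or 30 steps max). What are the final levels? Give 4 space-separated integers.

Step 1: flows [0->2,3->0,3->1,3->2] -> levels [9 10 7 7]
Step 2: flows [0->2,0->3,1->3,2=3] -> levels [7 9 8 9]
Step 3: flows [2->0,3->0,1=3,3->2] -> levels [9 9 8 7]
Step 4: flows [0->2,0->3,1->3,2->3] -> levels [7 8 8 10]
Step 5: flows [2->0,3->0,3->1,3->2] -> levels [9 9 8 7]
  -> period-2 cycle: step 5 state = step 3 state; never stabilizes
  -> state at step 30: (30-3) mod 2 = 1, same as step 4 -> [7 8 8 10]

Answer: 7 8 8 10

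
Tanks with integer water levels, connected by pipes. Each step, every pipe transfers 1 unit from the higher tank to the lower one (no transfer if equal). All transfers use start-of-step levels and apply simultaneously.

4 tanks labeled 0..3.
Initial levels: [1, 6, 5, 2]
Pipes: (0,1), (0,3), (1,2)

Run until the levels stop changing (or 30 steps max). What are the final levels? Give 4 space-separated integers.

Step 1: flows [1->0,3->0,1->2] -> levels [3 4 6 1]
Step 2: flows [1->0,0->3,2->1] -> levels [3 4 5 2]
Step 3: flows [1->0,0->3,2->1] -> levels [3 4 4 3]
Step 4: flows [1->0,0=3,1=2] -> levels [4 3 4 3]
Step 5: flows [0->1,0->3,2->1] -> levels [2 5 3 4]
Step 6: flows [1->0,3->0,1->2] -> levels [4 3 4 3]
  -> period-2 cycle: step 6 state = step 4 state; never stabilizes
  -> state at step 30: (30-4) mod 2 = 0, same as step 4 -> [4 3 4 3]

Answer: 4 3 4 3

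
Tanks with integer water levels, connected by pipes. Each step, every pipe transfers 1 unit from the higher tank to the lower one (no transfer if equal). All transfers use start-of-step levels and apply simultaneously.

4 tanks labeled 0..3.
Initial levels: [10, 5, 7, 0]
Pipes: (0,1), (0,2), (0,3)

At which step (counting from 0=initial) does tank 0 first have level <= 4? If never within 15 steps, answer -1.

Answer: 4

Derivation:
Step 1: flows [0->1,0->2,0->3] -> levels [7 6 8 1]
Step 2: flows [0->1,2->0,0->3] -> levels [6 7 7 2]
Step 3: flows [1->0,2->0,0->3] -> levels [7 6 6 3]
Step 4: flows [0->1,0->2,0->3] -> levels [4 7 7 4]
Tank 0 first reaches <=4 at step 4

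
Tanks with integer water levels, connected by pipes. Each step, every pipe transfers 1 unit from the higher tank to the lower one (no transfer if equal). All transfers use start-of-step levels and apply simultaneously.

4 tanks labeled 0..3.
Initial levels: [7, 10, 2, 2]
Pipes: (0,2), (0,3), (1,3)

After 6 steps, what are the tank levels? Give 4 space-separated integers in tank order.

Answer: 5 5 5 6

Derivation:
Step 1: flows [0->2,0->3,1->3] -> levels [5 9 3 4]
Step 2: flows [0->2,0->3,1->3] -> levels [3 8 4 6]
Step 3: flows [2->0,3->0,1->3] -> levels [5 7 3 6]
Step 4: flows [0->2,3->0,1->3] -> levels [5 6 4 6]
Step 5: flows [0->2,3->0,1=3] -> levels [5 6 5 5]
Step 6: flows [0=2,0=3,1->3] -> levels [5 5 5 6]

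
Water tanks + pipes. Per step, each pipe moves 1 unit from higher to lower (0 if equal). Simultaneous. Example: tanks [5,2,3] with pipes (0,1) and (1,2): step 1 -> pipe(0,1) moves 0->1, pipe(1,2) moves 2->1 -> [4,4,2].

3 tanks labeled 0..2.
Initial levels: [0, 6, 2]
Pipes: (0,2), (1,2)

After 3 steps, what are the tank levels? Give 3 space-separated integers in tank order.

Step 1: flows [2->0,1->2] -> levels [1 5 2]
Step 2: flows [2->0,1->2] -> levels [2 4 2]
Step 3: flows [0=2,1->2] -> levels [2 3 3]

Answer: 2 3 3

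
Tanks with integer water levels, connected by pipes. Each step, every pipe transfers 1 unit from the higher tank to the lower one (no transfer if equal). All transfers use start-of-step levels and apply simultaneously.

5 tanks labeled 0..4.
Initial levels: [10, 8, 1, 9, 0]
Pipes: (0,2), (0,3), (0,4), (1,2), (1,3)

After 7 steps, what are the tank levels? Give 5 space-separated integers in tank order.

Step 1: flows [0->2,0->3,0->4,1->2,3->1] -> levels [7 8 3 9 1]
Step 2: flows [0->2,3->0,0->4,1->2,3->1] -> levels [6 8 5 7 2]
Step 3: flows [0->2,3->0,0->4,1->2,1->3] -> levels [5 6 7 7 3]
Step 4: flows [2->0,3->0,0->4,2->1,3->1] -> levels [6 8 5 5 4]
Step 5: flows [0->2,0->3,0->4,1->2,1->3] -> levels [3 6 7 7 5]
Step 6: flows [2->0,3->0,4->0,2->1,3->1] -> levels [6 8 5 5 4]
  -> period-2 cycle: step 6 state = step 4 state
  -> state at step 7: (7-4) mod 2 = 1, same as step 5 -> [3 6 7 7 5]

Answer: 3 6 7 7 5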